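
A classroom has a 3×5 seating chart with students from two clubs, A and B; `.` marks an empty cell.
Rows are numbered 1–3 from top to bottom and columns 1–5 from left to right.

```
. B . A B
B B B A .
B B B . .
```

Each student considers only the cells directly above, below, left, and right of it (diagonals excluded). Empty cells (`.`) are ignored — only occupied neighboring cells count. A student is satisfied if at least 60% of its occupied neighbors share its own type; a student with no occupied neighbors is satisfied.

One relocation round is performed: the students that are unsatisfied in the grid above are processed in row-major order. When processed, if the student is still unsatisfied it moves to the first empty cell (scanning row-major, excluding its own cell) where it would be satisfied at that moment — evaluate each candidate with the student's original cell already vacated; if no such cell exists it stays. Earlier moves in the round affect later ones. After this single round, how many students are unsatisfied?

1

Initially unsatisfied (in order): (1,4), (1,5), (2,4).
  (1,4) → (3,5).
  (1,5): now satisfied by earlier moves; stays.
  (2,4): no empty cell satisfies it; stays.
Resulting grid:
. B . . B
B B B A .
B B B . A
Unsatisfied now: (2,4).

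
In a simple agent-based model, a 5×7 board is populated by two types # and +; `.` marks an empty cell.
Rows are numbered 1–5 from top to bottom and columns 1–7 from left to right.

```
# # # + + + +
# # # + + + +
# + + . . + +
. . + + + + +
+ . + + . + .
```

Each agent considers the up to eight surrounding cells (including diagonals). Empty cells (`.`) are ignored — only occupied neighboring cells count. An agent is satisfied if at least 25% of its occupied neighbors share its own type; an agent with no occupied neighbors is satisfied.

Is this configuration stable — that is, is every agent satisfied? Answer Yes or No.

Yes

(1,1)# 3/3 satisfied
(1,2)# 5/5 satisfied
(1,3)# 3/5 satisfied
(1,4)+ 3/5 satisfied
(1,5)+ 5/5 satisfied
(1,6)+ 5/5 satisfied
(1,7)+ 3/3 satisfied
(2,1)# 4/5 satisfied
(2,2)# 6/8 satisfied
(2,3)# 3/7 satisfied
(2,4)+ 4/6 satisfied
(2,5)+ 6/6 satisfied
(2,6)+ 7/7 satisfied
(2,7)+ 5/5 satisfied
(3,1)# 2/3 satisfied
(3,2)+ 2/6 satisfied
(3,3)+ 4/6 satisfied
(3,6)+ 7/7 satisfied
(3,7)+ 5/5 satisfied
(4,3)+ 5/5 satisfied
(4,4)+ 5/5 satisfied
(4,5)+ 5/5 satisfied
(4,6)+ 5/5 satisfied
(4,7)+ 4/4 satisfied
(5,1)+ 0/0 satisfied
(5,3)+ 3/3 satisfied
(5,4)+ 4/4 satisfied
(5,6)+ 3/3 satisfied
All meet the threshold, so the configuration is stable.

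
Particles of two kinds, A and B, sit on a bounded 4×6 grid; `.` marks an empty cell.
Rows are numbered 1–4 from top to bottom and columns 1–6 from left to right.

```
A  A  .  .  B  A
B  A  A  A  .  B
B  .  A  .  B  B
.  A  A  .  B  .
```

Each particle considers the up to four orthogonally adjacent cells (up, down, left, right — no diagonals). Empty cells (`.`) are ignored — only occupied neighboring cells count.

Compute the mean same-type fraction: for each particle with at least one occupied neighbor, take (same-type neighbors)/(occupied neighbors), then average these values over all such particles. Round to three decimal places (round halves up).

Row 1: (1,1)A 1/2 · (1,2)A 2/2 · (1,5)B 0/1 · (1,6)A 0/2
Row 2: (2,1)B 1/3 · (2,2)A 2/3 · (2,3)A 3/3 · (2,4)A 1/1 · (2,6)B 1/2
Row 3: (3,1)B 1/1 · (3,3)A 2/2 · (3,5)B 2/2 · (3,6)B 2/2
Row 4: (4,2)A 1/1 · (4,3)A 2/2 · (4,5)B 1/1
Sum over 16 particles: 1/2 + 2/2 + 0/1 + 0/2 + 1/3 + 2/3 + 3/3 + 1/1 + 1/2 + 1/1 + 2/2 + 2/2 + 2/2 + 1/1 + 2/2 + 1/1 = 12; mean = 12 ÷ 16 = 3/4 = 0.75 → 0.750.

0.750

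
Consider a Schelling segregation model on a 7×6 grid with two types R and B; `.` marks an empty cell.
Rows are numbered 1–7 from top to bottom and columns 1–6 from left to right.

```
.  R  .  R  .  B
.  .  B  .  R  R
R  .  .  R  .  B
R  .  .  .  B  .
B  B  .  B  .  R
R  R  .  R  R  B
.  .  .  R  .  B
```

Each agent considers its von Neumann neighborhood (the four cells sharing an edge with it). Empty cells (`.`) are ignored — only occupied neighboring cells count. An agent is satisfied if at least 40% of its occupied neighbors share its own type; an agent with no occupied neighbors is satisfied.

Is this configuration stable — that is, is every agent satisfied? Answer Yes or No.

No

Row 1: (1,2)R 0/0 satisfied · (1,4)R 0/0 satisfied · (1,6)B 0/1 not
Row 2: (2,3)B 0/0 satisfied · (2,5)R 1/1 satisfied · (2,6)R 1/3 not
Row 3: (3,1)R 1/1 satisfied · (3,4)R 0/0 satisfied · (3,6)B 0/1 not
Row 4: (4,1)R 1/2 satisfied · (4,5)B 0/0 satisfied
Row 5: (5,1)B 1/3 not · (5,2)B 1/2 satisfied · (5,4)B 0/1 not · (5,6)R 0/1 not
Row 6: (6,1)R 1/2 satisfied · (6,2)R 1/2 satisfied · (6,4)R 2/3 satisfied · (6,5)R 1/2 satisfied · (6,6)B 1/3 not
Row 7: (7,4)R 1/1 satisfied · (7,6)B 1/1 satisfied
For instance (1,6) has only 0/1 same-type neighbors, below 2/5.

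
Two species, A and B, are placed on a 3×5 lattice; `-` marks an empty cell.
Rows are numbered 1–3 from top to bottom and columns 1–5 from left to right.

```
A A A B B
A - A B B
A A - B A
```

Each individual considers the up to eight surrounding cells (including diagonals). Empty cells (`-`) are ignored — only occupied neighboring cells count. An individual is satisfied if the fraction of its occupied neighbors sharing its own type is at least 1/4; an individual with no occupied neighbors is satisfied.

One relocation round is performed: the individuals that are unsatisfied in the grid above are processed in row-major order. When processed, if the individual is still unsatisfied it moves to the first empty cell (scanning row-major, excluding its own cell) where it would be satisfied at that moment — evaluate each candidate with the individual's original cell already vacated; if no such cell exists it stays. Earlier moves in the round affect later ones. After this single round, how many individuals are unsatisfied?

0

Initially unsatisfied (in order): (3,5).
  (3,5) → (2,2).
Resulting grid:
A A A B B
A A A B B
A A - B -
All satisfied now.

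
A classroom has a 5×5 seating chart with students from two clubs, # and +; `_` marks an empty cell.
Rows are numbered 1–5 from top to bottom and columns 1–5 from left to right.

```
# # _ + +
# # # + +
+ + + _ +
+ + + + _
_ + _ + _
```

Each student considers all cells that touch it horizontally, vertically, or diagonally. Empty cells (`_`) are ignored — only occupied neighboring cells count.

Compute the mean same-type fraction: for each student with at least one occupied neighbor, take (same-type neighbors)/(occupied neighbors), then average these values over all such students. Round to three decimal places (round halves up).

0.844

Row 1: (1,1)# 3/3 · (1,2)# 4/4 · (1,4)+ 3/4 · (1,5)+ 3/3
Row 2: (2,1)# 3/5 · (2,2)# 4/7 · (2,3)# 2/6 · (2,4)+ 5/6 · (2,5)+ 4/4
Row 3: (3,1)+ 3/5 · (3,2)+ 5/8 · (3,3)+ 5/7 · (3,5)+ 3/3
Row 4: (4,1)+ 4/4 · (4,2)+ 6/6 · (4,3)+ 6/6 · (4,4)+ 4/4
Row 5: (5,2)+ 3/3 · (5,4)+ 2/2
Sum over 19 students: 3/3 + 4/4 + 3/4 + 3/3 + 3/5 + 4/7 + 2/6 + 5/6 + 4/4 + 3/5 + 5/8 + 5/7 + 3/3 + 4/4 + 6/6 + 6/6 + 4/4 + 3/3 + 2/2 = 13463/840; mean = 13463/840 ÷ 19 = 13463/15960 = 0.843546… → 0.844.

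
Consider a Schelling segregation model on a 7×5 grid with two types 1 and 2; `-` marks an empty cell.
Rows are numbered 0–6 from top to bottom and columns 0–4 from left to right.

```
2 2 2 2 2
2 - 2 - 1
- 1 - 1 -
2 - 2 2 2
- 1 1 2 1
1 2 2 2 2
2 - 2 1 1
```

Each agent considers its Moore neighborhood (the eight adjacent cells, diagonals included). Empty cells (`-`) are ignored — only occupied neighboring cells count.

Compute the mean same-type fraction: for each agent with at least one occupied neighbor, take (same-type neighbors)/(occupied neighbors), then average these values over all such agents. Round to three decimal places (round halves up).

(0,0)2 2/2
(0,1)2 4/4
(0,2)2 3/3
(0,3)2 3/4
(0,4)2 1/2
(1,0)2 2/3
(1,2)2 3/5
(1,4)1 1/3
(2,1)1 0/4
(2,3)1 1/5
(3,0)2 0/2
(3,2)2 2/6
(3,3)2 3/6
(3,4)2 2/4
(4,1)1 2/6
(4,2)1 1/7
(4,3)2 6/8
(4,4)1 0/5
(5,0)1 1/3
(5,1)2 3/6
(5,2)2 4/7
(5,3)2 4/8
(5,4)2 2/5
(6,0)2 1/2
(6,2)2 3/4
(6,3)1 1/5
(6,4)1 1/3
Sum over 27 agents: 2/2 + 4/4 + 3/3 + 3/4 + 1/2 + 2/3 + 3/5 + 1/3 + 0/4 + 1/5 + 0/2 + 2/6 + 3/6 + 2/4 + 2/6 + 1/7 + 6/8 + 0/5 + 1/3 + 3/6 + 4/7 + 4/8 + 2/5 + 1/2 + 3/4 + 1/5 + 1/3 = 5333/420; mean = 5333/420 ÷ 27 = 5333/11340 = 0.470282… → 0.470.

0.470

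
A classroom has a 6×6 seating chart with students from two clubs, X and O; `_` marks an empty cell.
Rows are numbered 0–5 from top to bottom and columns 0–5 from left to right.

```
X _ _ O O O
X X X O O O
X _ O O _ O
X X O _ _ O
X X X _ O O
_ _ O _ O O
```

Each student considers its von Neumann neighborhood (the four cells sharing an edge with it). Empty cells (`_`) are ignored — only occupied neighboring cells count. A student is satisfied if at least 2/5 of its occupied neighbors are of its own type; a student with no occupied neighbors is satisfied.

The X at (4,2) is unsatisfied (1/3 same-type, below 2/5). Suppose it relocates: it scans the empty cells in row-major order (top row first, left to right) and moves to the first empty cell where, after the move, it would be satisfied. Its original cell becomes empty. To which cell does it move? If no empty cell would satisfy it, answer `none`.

(0,1)

Vacating (4,2). Empty cells in order:
  (0,1): 2/2 same-type → satisfied — stop here.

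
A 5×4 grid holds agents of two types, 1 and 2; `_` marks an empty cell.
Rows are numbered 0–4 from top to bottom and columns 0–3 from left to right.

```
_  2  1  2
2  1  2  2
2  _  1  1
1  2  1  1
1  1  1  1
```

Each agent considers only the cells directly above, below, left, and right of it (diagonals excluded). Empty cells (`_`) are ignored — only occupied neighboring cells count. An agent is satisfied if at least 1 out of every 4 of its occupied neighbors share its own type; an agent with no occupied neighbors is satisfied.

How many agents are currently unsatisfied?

(0,1)2 0/2 unhappy
(0,2)1 0/3 unhappy
(0,3)2 1/2 ok
(1,0)2 1/2 ok
(1,1)1 0/3 unhappy
(1,2)2 1/4 ok
(1,3)2 2/3 ok
(2,0)2 1/2 ok
(2,2)1 2/3 ok
(2,3)1 2/3 ok
(3,0)1 1/3 ok
(3,1)2 0/3 unhappy
(3,2)1 3/4 ok
(3,3)1 3/3 ok
(4,0)1 2/2 ok
(4,1)1 2/3 ok
(4,2)1 3/3 ok
(4,3)1 2/2 ok
Unsatisfied: (0,1), (0,2), (1,1), (3,1) — 4 in total.

4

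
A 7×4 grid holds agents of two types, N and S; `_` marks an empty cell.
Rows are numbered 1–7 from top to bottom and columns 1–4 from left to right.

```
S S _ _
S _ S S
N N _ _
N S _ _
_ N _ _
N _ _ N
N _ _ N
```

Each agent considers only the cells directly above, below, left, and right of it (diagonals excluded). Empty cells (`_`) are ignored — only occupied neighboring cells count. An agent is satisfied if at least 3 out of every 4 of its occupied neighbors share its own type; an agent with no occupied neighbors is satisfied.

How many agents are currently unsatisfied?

(1,1)S 2/2 ok
(1,2)S 1/1 ok
(2,1)S 1/2 unhappy
(2,3)S 1/1 ok
(2,4)S 1/1 ok
(3,1)N 2/3 unhappy
(3,2)N 1/2 unhappy
(4,1)N 1/2 unhappy
(4,2)S 0/3 unhappy
(5,2)N 0/1 unhappy
(6,1)N 1/1 ok
(6,4)N 1/1 ok
(7,1)N 1/1 ok
(7,4)N 1/1 ok
Unsatisfied: (2,1), (3,1), (3,2), (4,1), (4,2), (5,2) — 6 in total.

6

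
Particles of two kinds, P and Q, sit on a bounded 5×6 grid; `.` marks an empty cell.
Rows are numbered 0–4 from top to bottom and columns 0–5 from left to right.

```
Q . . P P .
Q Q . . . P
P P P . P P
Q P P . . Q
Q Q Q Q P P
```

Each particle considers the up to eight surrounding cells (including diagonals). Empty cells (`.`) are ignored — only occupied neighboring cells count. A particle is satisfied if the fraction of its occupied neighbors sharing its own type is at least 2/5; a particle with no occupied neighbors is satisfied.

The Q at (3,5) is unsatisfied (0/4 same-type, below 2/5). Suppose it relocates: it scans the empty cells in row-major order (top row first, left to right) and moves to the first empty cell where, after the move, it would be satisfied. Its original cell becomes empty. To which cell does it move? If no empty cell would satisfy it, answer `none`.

Vacating (3,5). Empty cells in order:
  (0,1): 3/3 same-type → satisfied — stop here.

(0,1)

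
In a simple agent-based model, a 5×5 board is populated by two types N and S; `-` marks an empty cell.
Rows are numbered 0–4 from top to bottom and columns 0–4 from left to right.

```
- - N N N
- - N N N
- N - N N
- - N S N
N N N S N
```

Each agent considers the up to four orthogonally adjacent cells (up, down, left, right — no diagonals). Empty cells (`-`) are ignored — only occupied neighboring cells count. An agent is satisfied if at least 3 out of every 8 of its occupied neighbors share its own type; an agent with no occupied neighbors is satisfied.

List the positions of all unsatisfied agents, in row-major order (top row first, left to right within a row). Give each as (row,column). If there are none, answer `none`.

(3,3), (4,3)

(0,2)N 2/2 ok
(0,3)N 3/3 ok
(0,4)N 2/2 ok
(1,2)N 2/2 ok
(1,3)N 4/4 ok
(1,4)N 3/3 ok
(2,1)N 0/0 ok
(2,3)N 2/3 ok
(2,4)N 3/3 ok
(3,2)N 1/2 ok
(3,3)S 1/4 unhappy
(3,4)N 2/3 ok
(4,0)N 1/1 ok
(4,1)N 2/2 ok
(4,2)N 2/3 ok
(4,3)S 1/3 unhappy
(4,4)N 1/2 ok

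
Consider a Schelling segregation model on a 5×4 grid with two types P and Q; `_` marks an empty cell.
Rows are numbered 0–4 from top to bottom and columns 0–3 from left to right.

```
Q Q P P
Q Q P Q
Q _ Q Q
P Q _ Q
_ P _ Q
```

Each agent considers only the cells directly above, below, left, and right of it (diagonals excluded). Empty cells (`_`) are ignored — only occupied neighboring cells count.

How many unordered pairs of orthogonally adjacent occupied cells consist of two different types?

Scan each occupied cell's neighbors to the right and below so each pair is counted once.
Row 0: Q(0,0)–Q(0,1)= Q(0,0)–Q(1,0)= Q(0,1)–P(0,2)≠ Q(0,1)–Q(1,1)= P(0,2)–P(0,3)= P(0,2)–P(1,2)= P(0,3)–Q(1,3)≠  → 2/7 unlike.
Row 1: Q(1,0)–Q(1,1)= Q(1,0)–Q(2,0)= Q(1,1)–P(1,2)≠ P(1,2)–Q(1,3)≠ P(1,2)–Q(2,2)≠ Q(1,3)–Q(2,3)=  → 3/6 unlike.
Row 2: Q(2,0)–P(3,0)≠ Q(2,2)–Q(2,3)= Q(2,3)–Q(3,3)=  → 1/3 unlike.
Row 3: P(3,0)–Q(3,1)≠ Q(3,1)–P(4,1)≠ Q(3,3)–Q(4,3)=  → 2/3 unlike.
Total adjacent occupied pairs: 19; unlike-type pairs: 8.

8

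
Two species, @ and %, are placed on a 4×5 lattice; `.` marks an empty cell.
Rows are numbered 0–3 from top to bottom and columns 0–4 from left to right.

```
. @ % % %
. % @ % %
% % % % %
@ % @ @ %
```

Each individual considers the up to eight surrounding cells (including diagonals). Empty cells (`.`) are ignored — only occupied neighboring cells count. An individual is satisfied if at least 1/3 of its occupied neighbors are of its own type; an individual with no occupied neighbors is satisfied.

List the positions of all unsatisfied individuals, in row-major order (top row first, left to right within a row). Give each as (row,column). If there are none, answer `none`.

Row 0: (0,1)@ 1/3 ✓ · (0,2)% 3/5 ✓ · (0,3)% 4/5 ✓ · (0,4)% 3/3 ✓
Row 1: (1,1)% 4/6 ✓ · (1,2)@ 1/8 ✗ · (1,3)% 7/8 ✓ · (1,4)% 5/5 ✓
Row 2: (2,0)% 3/4 ✓ · (2,1)% 4/7 ✓ · (2,2)% 5/8 ✓ · (2,3)% 5/8 ✓ · (2,4)% 4/5 ✓
Row 3: (3,0)@ 0/3 ✗ · (3,1)% 3/5 ✓ · (3,2)@ 1/5 ✗ · (3,3)@ 1/5 ✗ · (3,4)% 2/3 ✓

(1,2), (3,0), (3,2), (3,3)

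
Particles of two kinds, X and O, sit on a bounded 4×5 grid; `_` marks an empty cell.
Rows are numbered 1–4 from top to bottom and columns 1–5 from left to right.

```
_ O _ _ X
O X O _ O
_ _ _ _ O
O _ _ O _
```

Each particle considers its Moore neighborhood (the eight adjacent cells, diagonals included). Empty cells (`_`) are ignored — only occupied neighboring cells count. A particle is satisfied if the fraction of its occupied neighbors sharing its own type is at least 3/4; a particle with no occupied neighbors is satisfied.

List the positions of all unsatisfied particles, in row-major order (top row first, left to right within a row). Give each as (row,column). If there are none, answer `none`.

(1,2)O 2/3 unhappy
(1,5)X 0/1 unhappy
(2,1)O 1/2 unhappy
(2,2)X 0/3 unhappy
(2,3)O 1/2 unhappy
(2,5)O 1/2 unhappy
(3,5)O 2/2 ok
(4,1)O 0/0 ok
(4,4)O 1/1 ok

(1,2), (1,5), (2,1), (2,2), (2,3), (2,5)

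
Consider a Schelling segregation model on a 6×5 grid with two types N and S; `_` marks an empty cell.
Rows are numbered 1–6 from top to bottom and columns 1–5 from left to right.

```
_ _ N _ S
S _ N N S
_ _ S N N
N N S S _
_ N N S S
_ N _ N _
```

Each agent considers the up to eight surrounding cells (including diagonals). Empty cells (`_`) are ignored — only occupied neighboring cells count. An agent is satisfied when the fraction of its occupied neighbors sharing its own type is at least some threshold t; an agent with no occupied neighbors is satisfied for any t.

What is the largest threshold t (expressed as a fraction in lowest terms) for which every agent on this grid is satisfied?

1/4

(1,3)N 2/2
(1,5)S 1/2
(2,1)S — no occupied neighbors
(2,3)N 3/4
(2,4)N 4/7
(2,5)S 1/4
(3,3)S 2/6
(3,4)N 3/7
(3,5)N 2/4
(4,1)N 2/2
(4,2)N 3/5
(4,3)S 3/7
(4,4)S 4/7
(5,2)N 4/5
(5,3)N 4/7
(5,4)S 3/5
(5,5)S 2/3
(6,2)N 2/2
(6,4)N 1/3
The smallest same-type fraction is 1/4 at (2,5), which reduces to 1/4. Any threshold above that leaves this agent unsatisfied.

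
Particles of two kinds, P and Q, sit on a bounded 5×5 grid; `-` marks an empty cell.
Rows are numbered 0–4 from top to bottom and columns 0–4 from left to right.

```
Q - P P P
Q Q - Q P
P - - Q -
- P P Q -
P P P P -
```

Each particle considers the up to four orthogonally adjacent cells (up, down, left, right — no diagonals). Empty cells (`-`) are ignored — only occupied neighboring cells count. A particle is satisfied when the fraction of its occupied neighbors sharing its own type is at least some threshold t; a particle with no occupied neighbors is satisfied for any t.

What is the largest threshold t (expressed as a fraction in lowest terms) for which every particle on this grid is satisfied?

0/1

Row 0: (0,0)Q 1/1 · (0,2)P 1/1 · (0,3)P 2/3 · (0,4)P 2/2
Row 1: (1,0)Q 2/3 · (1,1)Q 1/1 · (1,3)Q 1/3 · (1,4)P 1/2
Row 2: (2,0)P 0/1 · (2,3)Q 2/2
Row 3: (3,1)P 2/2 · (3,2)P 2/3 · (3,3)Q 1/3
Row 4: (4,0)P 1/1 · (4,1)P 3/3 · (4,2)P 3/3 · (4,3)P 1/2
The smallest same-type fraction is 0/1 at (2,0), which reduces to 0/1. Any threshold above that leaves this particle unsatisfied.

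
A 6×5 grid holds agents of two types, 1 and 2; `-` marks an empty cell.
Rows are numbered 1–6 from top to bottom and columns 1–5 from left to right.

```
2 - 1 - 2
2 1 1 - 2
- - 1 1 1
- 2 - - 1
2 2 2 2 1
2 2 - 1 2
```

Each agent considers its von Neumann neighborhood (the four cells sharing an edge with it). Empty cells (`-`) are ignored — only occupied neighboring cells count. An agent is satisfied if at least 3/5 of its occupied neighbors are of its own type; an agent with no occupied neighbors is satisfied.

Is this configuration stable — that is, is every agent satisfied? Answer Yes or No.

No

(1,1)2 1/1 ✓
(1,3)1 1/1 ✓
(1,5)2 1/1 ✓
(2,1)2 1/2 ✗
(2,2)1 1/2 ✗
(2,3)1 3/3 ✓
(2,5)2 1/2 ✗
(3,3)1 2/2 ✓
(3,4)1 2/2 ✓
(3,5)1 2/3 ✓
(4,2)2 1/1 ✓
(4,5)1 2/2 ✓
(5,1)2 2/2 ✓
(5,2)2 4/4 ✓
(5,3)2 2/2 ✓
(5,4)2 1/3 ✗
(5,5)1 1/3 ✗
(6,1)2 2/2 ✓
(6,2)2 2/2 ✓
(6,4)1 0/2 ✗
(6,5)2 0/2 ✗
For instance (2,1) has only 1/2 same-type neighbors, below 3/5.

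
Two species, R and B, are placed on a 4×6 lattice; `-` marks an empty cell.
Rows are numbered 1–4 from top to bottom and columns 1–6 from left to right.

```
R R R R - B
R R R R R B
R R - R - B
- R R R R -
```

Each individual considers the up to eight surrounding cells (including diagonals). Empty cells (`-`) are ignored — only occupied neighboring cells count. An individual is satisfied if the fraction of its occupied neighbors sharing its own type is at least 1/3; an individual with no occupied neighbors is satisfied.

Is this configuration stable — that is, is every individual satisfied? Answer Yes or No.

Yes

(1,1)R 3/3 ok
(1,2)R 5/5 ok
(1,3)R 5/5 ok
(1,4)R 4/4 ok
(1,6)B 1/2 ok
(2,1)R 5/5 ok
(2,2)R 7/7 ok
(2,3)R 7/7 ok
(2,4)R 5/5 ok
(2,5)R 3/6 ok
(2,6)B 2/3 ok
(3,1)R 4/4 ok
(3,2)R 6/6 ok
(3,4)R 6/6 ok
(3,6)B 1/3 ok
(4,2)R 3/3 ok
(4,3)R 4/4 ok
(4,4)R 3/3 ok
(4,5)R 2/3 ok
All meet the threshold, so the configuration is stable.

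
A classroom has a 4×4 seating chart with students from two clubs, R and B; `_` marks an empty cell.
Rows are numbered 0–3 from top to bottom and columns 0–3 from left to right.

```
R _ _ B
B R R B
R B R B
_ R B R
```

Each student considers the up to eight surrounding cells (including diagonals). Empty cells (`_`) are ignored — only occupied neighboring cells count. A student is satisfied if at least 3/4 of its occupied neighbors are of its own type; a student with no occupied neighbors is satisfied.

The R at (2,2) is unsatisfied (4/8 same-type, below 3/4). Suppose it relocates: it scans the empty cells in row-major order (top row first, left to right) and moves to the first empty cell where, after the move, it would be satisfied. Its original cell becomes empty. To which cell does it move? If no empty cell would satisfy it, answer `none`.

(0,1)

Vacating (2,2). Empty cells in order:
  (0,1): 3/4 same-type → satisfied — stop here.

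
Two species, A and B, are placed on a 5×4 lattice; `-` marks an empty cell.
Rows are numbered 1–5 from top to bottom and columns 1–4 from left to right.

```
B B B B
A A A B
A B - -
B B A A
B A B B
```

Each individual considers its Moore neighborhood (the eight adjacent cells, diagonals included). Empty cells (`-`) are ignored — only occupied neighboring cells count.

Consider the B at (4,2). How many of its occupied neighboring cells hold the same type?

Occupied neighbors of (4,2): (3,1)=A, (3,2)=B, (4,1)=B, (4,3)=A, (5,1)=B, (5,2)=A, (5,3)=B.
Same type (B): 4 of 7.

4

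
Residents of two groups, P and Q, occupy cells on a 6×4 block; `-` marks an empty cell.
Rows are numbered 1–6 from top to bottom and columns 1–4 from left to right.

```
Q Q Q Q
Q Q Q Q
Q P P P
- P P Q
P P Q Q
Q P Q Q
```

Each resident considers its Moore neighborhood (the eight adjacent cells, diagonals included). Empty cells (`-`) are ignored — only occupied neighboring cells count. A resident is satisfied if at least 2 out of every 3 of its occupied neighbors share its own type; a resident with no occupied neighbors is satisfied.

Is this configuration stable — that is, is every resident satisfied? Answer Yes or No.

No

(1,1)Q 3/3 ✓
(1,2)Q 5/5 ✓
(1,3)Q 5/5 ✓
(1,4)Q 3/3 ✓
(2,1)Q 4/5 ✓
(2,2)Q 6/8 ✓
(2,3)Q 5/8 ✗
(2,4)Q 3/5 ✗
(3,1)Q 2/4 ✗
(3,2)P 3/7 ✗
(3,3)P 4/8 ✗
(3,4)P 2/5 ✗
(4,2)P 5/7 ✓
(4,3)P 5/8 ✗
(4,4)Q 2/5 ✗
(5,1)P 3/4 ✓
(5,2)P 4/7 ✗
(5,3)Q 4/8 ✗
(5,4)Q 4/5 ✓
(6,1)Q 0/3 ✗
(6,2)P 2/5 ✗
(6,3)Q 3/5 ✗
(6,4)Q 3/3 ✓
For instance (2,3) has only 5/8 same-type neighbors, below 2/3.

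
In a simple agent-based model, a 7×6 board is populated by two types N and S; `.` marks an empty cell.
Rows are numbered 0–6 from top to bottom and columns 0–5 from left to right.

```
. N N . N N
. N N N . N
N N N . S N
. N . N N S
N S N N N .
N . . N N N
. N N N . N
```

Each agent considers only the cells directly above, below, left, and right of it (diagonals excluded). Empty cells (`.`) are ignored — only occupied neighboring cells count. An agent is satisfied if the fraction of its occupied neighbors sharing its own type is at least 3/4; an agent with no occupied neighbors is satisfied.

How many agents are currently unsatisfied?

8

Row 0: (0,1)N 2/2 ✓ · (0,2)N 2/2 ✓ · (0,4)N 1/1 ✓ · (0,5)N 2/2 ✓
Row 1: (1,1)N 3/3 ✓ · (1,2)N 4/4 ✓ · (1,3)N 1/1 ✓ · (1,5)N 2/2 ✓
Row 2: (2,0)N 1/1 ✓ · (2,1)N 4/4 ✓ · (2,2)N 2/2 ✓ · (2,4)S 0/2 ✗ · (2,5)N 1/3 ✗
Row 3: (3,1)N 1/2 ✗ · (3,3)N 2/2 ✓ · (3,4)N 2/4 ✗ · (3,5)S 0/2 ✗
Row 4: (4,0)N 1/2 ✗ · (4,1)S 0/3 ✗ · (4,2)N 1/2 ✗ · (4,3)N 4/4 ✓ · (4,4)N 3/3 ✓
Row 5: (5,0)N 1/1 ✓ · (5,3)N 3/3 ✓ · (5,4)N 3/3 ✓ · (5,5)N 2/2 ✓
Row 6: (6,1)N 1/1 ✓ · (6,2)N 2/2 ✓ · (6,3)N 2/2 ✓ · (6,5)N 1/1 ✓
Unsatisfied: (2,4), (2,5), (3,1), (3,4), (3,5), (4,0), (4,1), (4,2) — 8 in total.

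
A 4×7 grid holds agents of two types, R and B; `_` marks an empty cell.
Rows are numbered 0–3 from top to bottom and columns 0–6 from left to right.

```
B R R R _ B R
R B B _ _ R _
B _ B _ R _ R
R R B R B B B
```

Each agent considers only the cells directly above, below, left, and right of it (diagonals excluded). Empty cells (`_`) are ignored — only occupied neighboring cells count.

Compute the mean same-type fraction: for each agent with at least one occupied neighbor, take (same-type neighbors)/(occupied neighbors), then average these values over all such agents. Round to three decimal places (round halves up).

0.341

Row 0: (0,0)B 0/2 · (0,1)R 1/3 · (0,2)R 2/3 · (0,3)R 1/1 · (0,5)B 0/2 · (0,6)R 0/1
Row 1: (1,0)R 0/3 · (1,1)B 1/3 · (1,2)B 2/3 · (1,5)R 0/1
Row 2: (2,0)B 0/2 · (2,2)B 2/2 · (2,4)R 0/1 · (2,6)R 0/1
Row 3: (3,0)R 1/2 · (3,1)R 1/2 · (3,2)B 1/3 · (3,3)R 0/2 · (3,4)B 1/3 · (3,5)B 2/2 · (3,6)B 1/2
Sum over 21 agents: 0/2 + 1/3 + 2/3 + 1/1 + 0/2 + 0/1 + 0/3 + 1/3 + 2/3 + 0/1 + 0/2 + 2/2 + 0/1 + 0/1 + 1/2 + 1/2 + 1/3 + 0/2 + 1/3 + 2/2 + 1/2 = 43/6; mean = 43/6 ÷ 21 = 43/126 = 0.341269… → 0.341.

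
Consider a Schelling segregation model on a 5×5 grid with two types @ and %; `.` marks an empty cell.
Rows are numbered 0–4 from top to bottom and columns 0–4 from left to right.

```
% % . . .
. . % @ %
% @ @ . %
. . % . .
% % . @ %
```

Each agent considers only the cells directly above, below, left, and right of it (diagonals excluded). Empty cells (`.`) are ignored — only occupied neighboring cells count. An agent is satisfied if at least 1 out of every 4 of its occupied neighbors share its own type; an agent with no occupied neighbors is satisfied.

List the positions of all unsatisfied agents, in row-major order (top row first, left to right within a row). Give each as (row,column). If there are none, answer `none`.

(0,0)% 1/1 satisfied
(0,1)% 1/1 satisfied
(1,2)% 0/2 not
(1,3)@ 0/2 not
(1,4)% 1/2 satisfied
(2,0)% 0/1 not
(2,1)@ 1/2 satisfied
(2,2)@ 1/3 satisfied
(2,4)% 1/1 satisfied
(3,2)% 0/1 not
(4,0)% 1/1 satisfied
(4,1)% 1/1 satisfied
(4,3)@ 0/1 not
(4,4)% 0/1 not

(1,2), (1,3), (2,0), (3,2), (4,3), (4,4)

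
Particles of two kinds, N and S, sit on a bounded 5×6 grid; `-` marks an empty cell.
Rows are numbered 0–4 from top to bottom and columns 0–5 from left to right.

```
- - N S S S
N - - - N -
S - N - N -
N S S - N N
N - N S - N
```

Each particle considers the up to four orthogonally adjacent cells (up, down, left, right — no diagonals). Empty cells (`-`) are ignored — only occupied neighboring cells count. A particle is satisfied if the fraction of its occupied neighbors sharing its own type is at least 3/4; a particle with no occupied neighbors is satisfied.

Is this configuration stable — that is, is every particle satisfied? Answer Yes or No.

No

(0,2)N 0/1 not
(0,3)S 1/2 not
(0,4)S 2/3 not
(0,5)S 1/1 satisfied
(1,0)N 0/1 not
(1,4)N 1/2 not
(2,0)S 0/2 not
(2,2)N 0/1 not
(2,4)N 2/2 satisfied
(3,0)N 1/3 not
(3,1)S 1/2 not
(3,2)S 1/3 not
(3,4)N 2/2 satisfied
(3,5)N 2/2 satisfied
(4,0)N 1/1 satisfied
(4,2)N 0/2 not
(4,3)S 0/1 not
(4,5)N 1/1 satisfied
For instance (0,2) has only 0/1 same-type neighbors, below 3/4.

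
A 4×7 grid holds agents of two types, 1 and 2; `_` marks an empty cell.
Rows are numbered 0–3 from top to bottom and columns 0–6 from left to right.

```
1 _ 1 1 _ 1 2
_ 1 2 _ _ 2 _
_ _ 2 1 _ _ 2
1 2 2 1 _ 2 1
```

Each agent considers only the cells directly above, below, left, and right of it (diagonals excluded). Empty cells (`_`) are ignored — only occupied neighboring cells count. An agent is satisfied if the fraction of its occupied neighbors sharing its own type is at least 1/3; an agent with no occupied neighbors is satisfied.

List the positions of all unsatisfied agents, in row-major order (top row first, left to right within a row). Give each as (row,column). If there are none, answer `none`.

(0,5), (0,6), (1,1), (1,5), (2,6), (3,0), (3,5), (3,6)

Row 0: (0,0)1 0/0 ✓ · (0,2)1 1/2 ✓ · (0,3)1 1/1 ✓ · (0,5)1 0/2 ✗ · (0,6)2 0/1 ✗
Row 1: (1,1)1 0/1 ✗ · (1,2)2 1/3 ✓ · (1,5)2 0/1 ✗
Row 2: (2,2)2 2/3 ✓ · (2,3)1 1/2 ✓ · (2,6)2 0/1 ✗
Row 3: (3,0)1 0/1 ✗ · (3,1)2 1/2 ✓ · (3,2)2 2/3 ✓ · (3,3)1 1/2 ✓ · (3,5)2 0/1 ✗ · (3,6)1 0/2 ✗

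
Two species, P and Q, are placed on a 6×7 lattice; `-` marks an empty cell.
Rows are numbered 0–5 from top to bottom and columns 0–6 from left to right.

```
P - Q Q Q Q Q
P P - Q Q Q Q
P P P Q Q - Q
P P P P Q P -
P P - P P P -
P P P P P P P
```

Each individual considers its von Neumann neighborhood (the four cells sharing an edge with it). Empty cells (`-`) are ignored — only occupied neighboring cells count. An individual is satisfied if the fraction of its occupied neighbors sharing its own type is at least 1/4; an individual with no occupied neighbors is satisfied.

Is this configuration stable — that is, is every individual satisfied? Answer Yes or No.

Yes

Row 0: (0,0)P 1/1 satisfied · (0,2)Q 1/1 satisfied · (0,3)Q 3/3 satisfied · (0,4)Q 3/3 satisfied · (0,5)Q 3/3 satisfied · (0,6)Q 2/2 satisfied
Row 1: (1,0)P 3/3 satisfied · (1,1)P 2/2 satisfied · (1,3)Q 3/3 satisfied · (1,4)Q 4/4 satisfied · (1,5)Q 3/3 satisfied · (1,6)Q 3/3 satisfied
Row 2: (2,0)P 3/3 satisfied · (2,1)P 4/4 satisfied · (2,2)P 2/3 satisfied · (2,3)Q 2/4 satisfied · (2,4)Q 3/3 satisfied · (2,6)Q 1/1 satisfied
Row 3: (3,0)P 3/3 satisfied · (3,1)P 4/4 satisfied · (3,2)P 3/3 satisfied · (3,3)P 2/4 satisfied · (3,4)Q 1/4 satisfied · (3,5)P 1/2 satisfied
Row 4: (4,0)P 3/3 satisfied · (4,1)P 3/3 satisfied · (4,3)P 3/3 satisfied · (4,4)P 3/4 satisfied · (4,5)P 3/3 satisfied
Row 5: (5,0)P 2/2 satisfied · (5,1)P 3/3 satisfied · (5,2)P 2/2 satisfied · (5,3)P 3/3 satisfied · (5,4)P 3/3 satisfied · (5,5)P 3/3 satisfied · (5,6)P 1/1 satisfied
All meet the threshold, so the configuration is stable.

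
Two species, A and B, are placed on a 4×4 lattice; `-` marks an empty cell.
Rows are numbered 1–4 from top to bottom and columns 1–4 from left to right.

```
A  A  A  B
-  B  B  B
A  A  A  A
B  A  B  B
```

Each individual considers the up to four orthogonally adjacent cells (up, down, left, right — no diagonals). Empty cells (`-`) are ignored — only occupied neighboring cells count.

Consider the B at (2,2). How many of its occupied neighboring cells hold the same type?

Occupied neighbors of (2,2): (1,2)=A, (3,2)=A, (2,3)=B.
Same type (B): 1 of 3.

1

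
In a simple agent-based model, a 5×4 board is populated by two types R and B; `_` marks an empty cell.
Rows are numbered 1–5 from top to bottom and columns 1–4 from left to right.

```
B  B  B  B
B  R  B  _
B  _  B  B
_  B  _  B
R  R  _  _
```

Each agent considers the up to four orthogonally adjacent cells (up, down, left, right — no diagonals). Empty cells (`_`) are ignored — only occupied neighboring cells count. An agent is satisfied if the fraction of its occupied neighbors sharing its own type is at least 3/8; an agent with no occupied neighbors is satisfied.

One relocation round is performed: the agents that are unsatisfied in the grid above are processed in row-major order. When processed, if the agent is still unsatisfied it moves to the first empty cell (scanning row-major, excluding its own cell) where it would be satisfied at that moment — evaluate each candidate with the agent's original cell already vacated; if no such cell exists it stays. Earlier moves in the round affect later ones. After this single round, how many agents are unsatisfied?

Initially unsatisfied (in order): (2,2), (4,2).
  (2,2) → (5,3).
  (4,2) → (2,2).
Resulting grid:
B B B B
B B B _
B _ B B
_ _ _ B
R R R _
All satisfied now.

0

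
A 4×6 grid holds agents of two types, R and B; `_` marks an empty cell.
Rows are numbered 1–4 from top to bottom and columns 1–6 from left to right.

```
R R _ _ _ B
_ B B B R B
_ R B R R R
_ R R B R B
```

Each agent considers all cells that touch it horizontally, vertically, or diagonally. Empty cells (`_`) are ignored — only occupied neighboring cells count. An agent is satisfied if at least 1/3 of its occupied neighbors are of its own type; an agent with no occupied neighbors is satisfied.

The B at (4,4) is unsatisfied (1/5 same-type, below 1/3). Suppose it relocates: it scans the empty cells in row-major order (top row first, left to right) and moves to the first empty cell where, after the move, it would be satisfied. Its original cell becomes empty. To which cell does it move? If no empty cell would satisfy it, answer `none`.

Vacating (4,4). Empty cells in order:
  (1,3): 3/4 same-type → satisfied — stop here.

(1,3)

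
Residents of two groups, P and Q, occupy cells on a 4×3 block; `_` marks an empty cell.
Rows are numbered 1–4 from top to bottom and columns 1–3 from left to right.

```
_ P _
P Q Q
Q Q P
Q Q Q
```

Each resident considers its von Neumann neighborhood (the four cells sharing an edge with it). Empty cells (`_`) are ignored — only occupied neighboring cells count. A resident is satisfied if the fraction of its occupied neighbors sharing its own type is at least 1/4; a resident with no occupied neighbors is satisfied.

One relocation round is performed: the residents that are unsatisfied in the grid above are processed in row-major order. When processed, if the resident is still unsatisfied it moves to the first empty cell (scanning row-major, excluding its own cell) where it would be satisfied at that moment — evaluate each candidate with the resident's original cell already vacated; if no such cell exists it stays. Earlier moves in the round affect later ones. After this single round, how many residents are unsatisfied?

Initially unsatisfied (in order): (1,2), (2,1), (3,3).
  (1,2) → (1,1).
  (2,1): now satisfied by earlier moves; stays.
  (3,3) → (1,2).
Resulting grid:
P P _
P Q Q
Q Q _
Q Q Q
All satisfied now.

0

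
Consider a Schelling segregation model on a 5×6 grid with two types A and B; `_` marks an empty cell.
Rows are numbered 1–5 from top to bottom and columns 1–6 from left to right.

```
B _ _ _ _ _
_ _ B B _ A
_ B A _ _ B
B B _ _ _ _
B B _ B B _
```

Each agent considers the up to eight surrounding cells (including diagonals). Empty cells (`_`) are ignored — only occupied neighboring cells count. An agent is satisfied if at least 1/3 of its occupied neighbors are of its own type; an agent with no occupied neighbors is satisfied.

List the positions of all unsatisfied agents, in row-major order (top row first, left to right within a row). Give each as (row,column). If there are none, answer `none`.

(2,6), (3,3), (3,6)

(1,1)B 0/0 ✓
(2,3)B 2/3 ✓
(2,4)B 1/2 ✓
(2,6)A 0/1 ✗
(3,2)B 3/4 ✓
(3,3)A 0/4 ✗
(3,6)B 0/1 ✗
(4,1)B 4/4 ✓
(4,2)B 4/5 ✓
(5,1)B 3/3 ✓
(5,2)B 3/3 ✓
(5,4)B 1/1 ✓
(5,5)B 1/1 ✓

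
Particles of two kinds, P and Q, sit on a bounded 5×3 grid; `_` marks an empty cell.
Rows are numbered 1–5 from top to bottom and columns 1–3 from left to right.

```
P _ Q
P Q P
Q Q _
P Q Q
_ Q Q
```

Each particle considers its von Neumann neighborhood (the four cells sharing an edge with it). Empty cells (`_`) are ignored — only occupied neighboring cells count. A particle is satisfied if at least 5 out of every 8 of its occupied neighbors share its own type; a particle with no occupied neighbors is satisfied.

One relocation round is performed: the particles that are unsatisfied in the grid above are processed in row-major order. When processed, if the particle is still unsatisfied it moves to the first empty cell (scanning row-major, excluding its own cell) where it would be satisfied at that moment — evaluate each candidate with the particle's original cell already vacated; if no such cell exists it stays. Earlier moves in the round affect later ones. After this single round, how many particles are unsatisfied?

Initially unsatisfied (in order): (1,3), (2,1), (2,2), (2,3), (3,1), (4,1).
  (1,3) → (3,3).
  (2,1) → (1,3).
  (2,2): no empty cell satisfies it; stays.
  (2,3) → (1,2).
  (3,1) → (2,3).
  (4,1): no empty cell satisfies it; stays.
Resulting grid:
P P P
_ Q Q
_ Q Q
P Q Q
_ Q Q
Unsatisfied now: (1,3), (4,1).

2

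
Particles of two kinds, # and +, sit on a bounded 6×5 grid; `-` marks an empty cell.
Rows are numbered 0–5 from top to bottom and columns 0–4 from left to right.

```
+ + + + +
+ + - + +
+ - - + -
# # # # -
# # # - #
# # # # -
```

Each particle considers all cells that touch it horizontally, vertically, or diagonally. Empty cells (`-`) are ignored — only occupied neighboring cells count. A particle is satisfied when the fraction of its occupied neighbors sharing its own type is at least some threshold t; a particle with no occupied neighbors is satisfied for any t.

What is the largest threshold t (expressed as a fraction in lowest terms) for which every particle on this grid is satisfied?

1/2

Row 0: (0,0)+ 3/3 · (0,1)+ 4/4 · (0,2)+ 4/4 · (0,3)+ 4/4 · (0,4)+ 3/3
Row 1: (1,0)+ 4/4 · (1,1)+ 5/5 · (1,3)+ 5/5 · (1,4)+ 4/4
Row 2: (2,0)+ 2/4 · (2,3)+ 2/4
Row 3: (3,0)# 3/4 · (3,1)# 5/6 · (3,2)# 4/5 · (3,3)# 3/4
Row 4: (4,0)# 5/5 · (4,1)# 8/8 · (4,2)# 7/7 · (4,4)# 2/2
Row 5: (5,0)# 3/3 · (5,1)# 5/5 · (5,2)# 4/4 · (5,3)# 3/3
The smallest same-type fraction is 2/4 at (2,0), which reduces to 1/2. Any threshold above that leaves this particle unsatisfied.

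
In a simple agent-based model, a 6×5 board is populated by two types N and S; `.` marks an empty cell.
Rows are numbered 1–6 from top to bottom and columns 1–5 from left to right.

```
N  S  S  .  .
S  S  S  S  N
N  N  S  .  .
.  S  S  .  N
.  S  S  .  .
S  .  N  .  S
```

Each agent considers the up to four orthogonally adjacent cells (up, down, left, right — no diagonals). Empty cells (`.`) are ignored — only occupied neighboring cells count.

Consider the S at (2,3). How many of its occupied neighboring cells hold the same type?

4

Occupied neighbors of (2,3): (1,3)=S, (3,3)=S, (2,2)=S, (2,4)=S.
Same type (S): 4 of 4.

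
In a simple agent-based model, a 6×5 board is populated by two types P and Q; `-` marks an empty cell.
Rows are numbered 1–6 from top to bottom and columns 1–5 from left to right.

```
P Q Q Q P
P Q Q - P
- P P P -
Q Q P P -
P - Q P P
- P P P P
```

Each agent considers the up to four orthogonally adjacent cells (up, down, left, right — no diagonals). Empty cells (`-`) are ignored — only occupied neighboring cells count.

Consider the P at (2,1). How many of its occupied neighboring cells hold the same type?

Occupied neighbors of (2,1): (1,1)=P, (2,2)=Q.
Same type (P): 1 of 2.

1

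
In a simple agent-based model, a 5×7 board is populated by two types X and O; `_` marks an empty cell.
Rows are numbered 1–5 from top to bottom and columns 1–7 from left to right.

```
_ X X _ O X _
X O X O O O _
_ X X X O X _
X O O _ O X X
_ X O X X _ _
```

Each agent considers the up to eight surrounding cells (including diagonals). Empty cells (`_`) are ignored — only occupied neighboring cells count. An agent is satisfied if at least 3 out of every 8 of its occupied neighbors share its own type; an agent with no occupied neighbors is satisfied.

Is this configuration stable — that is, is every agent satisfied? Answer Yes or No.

No

(1,2)X 3/4 satisfied
(1,3)X 2/4 satisfied
(1,5)O 3/4 satisfied
(1,6)X 0/3 not
(2,1)X 2/3 satisfied
(2,2)O 0/6 not
(2,3)X 5/7 satisfied
(2,4)O 3/7 satisfied
(2,5)O 4/7 satisfied
(2,6)O 3/5 satisfied
(3,2)X 4/7 satisfied
(3,3)X 3/7 satisfied
(3,4)X 2/7 not
(3,5)O 4/7 satisfied
(3,6)X 2/6 not
(4,1)X 2/3 satisfied
(4,2)O 2/6 not
(4,3)O 2/7 not
(4,5)O 1/6 not
(4,6)X 3/5 satisfied
(4,7)X 2/2 satisfied
(5,2)X 1/4 not
(5,3)O 2/4 satisfied
(5,4)X 1/4 not
(5,5)X 2/3 satisfied
For instance (1,6) has only 0/3 same-type neighbors, below 3/8.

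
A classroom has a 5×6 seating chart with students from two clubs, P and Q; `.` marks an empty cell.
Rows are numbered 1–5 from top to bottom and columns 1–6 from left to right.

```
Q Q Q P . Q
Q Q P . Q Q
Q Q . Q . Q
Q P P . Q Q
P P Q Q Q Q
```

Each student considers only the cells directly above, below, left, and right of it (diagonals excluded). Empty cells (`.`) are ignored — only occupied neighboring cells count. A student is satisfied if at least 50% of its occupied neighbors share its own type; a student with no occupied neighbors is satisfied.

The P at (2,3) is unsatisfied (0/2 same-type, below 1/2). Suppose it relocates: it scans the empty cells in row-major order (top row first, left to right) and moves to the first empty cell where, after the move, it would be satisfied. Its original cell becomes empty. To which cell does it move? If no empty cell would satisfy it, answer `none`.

none

Vacating (2,3). Empty cells in order:
  (1,5): 1/3 same-type → still unsatisfied.
  (2,4): 1/3 same-type → still unsatisfied.
  (3,3): 1/3 same-type → still unsatisfied.
  (3,5): 0/4 same-type → still unsatisfied.
  (4,4): 1/4 same-type → still unsatisfied.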